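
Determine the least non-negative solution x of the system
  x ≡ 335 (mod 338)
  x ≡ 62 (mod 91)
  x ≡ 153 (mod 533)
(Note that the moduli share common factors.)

Combine the congruences pairwise.
gcd(338, 91) = 13 and 13 | (62 − 335), so the pair is consistent; merging gives x ≡ 335 (mod 2366), where 2366 = lcm(338, 91).
gcd(2366, 533) = 13 and 13 | (153 − 335), so the pair is consistent; merging gives x ≡ 52387 (mod 97006), where 97006 = lcm(2366, 533).
The solution is unique modulo lcm(338, 91, 533) = 97006.

52387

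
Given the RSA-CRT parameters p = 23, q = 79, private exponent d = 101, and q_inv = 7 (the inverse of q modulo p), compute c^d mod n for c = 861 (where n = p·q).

d_p = d mod (p−1) = 101 mod 22 = 13; d_q = d mod (q−1) = 23.
m₁ = c^(d_p) mod p: c ≡ 10 (mod 23), and 10^13 mod 23 = 15.
m₂ = c^(d_q) mod q: c ≡ 71 (mod 79), and 71^23 mod 79 = 27.
h = q_inv·(m₁ − m₂) mod p = 7·(15 − 27) mod 23 = 8.
m = m₂ + h·q = 27 + 8·79 = 659.

659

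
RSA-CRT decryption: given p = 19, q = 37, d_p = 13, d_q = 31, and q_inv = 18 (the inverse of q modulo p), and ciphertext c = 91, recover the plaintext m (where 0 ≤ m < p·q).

409

m₁ = c^(d_p) mod p: c ≡ 15 (mod 19), and 15^13 mod 19 = 10.
m₂ = c^(d_q) mod q: c ≡ 17 (mod 37), and 17^31 mod 37 = 2.
h = q_inv·(m₁ − m₂) mod p = 18·(10 − 2) mod 19 = 11.
m = m₂ + h·q = 2 + 11·37 = 409.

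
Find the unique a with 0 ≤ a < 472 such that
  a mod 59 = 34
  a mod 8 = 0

From a ≡ 34 (mod 59) write a = 34 + 59t. Substituting into a ≡ 0 (mod 8) gives 59t ≡ 6 (mod 8), and since 3⁻¹ ≡ 3 (mod 8), t ≡ 2. Hence a ≡ 34 + 59·2 = 152 (mod 472).

152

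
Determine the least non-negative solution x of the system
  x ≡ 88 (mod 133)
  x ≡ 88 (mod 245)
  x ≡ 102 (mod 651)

Combine the congruences pairwise.
gcd(133, 245) = 7 and 7 | (88 − 88), so the pair is consistent; merging gives x ≡ 88 (mod 4655), where 4655 = lcm(133, 245).
gcd(4655, 651) = 7 and 7 | (102 − 88), so the pair is consistent; merging gives x ≡ 186288 (mod 432915), where 432915 = lcm(4655, 651).
The solution is unique modulo lcm(133, 245, 651) = 432915.

186288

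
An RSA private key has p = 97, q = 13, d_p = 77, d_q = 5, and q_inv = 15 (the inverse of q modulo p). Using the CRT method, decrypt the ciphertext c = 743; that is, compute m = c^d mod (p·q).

227

m₁ = c^(d_p) mod p: c ≡ 64 (mod 97), and 64^77 mod 97 = 33.
m₂ = c^(d_q) mod q: c ≡ 2 (mod 13), and 2^5 mod 13 = 6.
h = q_inv·(m₁ − m₂) mod p = 15·(33 − 6) mod 97 = 17.
m = m₂ + h·q = 6 + 17·13 = 227.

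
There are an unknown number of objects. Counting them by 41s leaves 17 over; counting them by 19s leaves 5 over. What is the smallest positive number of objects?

632

Combine the congruences pairwise.
From N ≡ 17 (mod 41) write N = 17 + 41t. Substituting into N ≡ 5 (mod 19) gives 41t ≡ 7 (mod 19), and since 3⁻¹ ≡ 13 (mod 19), t ≡ 15. Hence N ≡ 17 + 41·15 = 632 (mod 779).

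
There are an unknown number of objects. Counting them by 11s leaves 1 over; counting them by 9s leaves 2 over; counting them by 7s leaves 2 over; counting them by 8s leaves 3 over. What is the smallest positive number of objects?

947

From N ≡ 1 (mod 11) write N = 1 + 11t. Substituting into N ≡ 2 (mod 9) gives 11t ≡ 1 (mod 9), and since 2⁻¹ ≡ 5 (mod 9), t ≡ 5. Hence N ≡ 1 + 11·5 = 56 (mod 99).
From N ≡ 56 (mod 99) write N = 56 + 99t. Substituting into N ≡ 2 (mod 7) gives 99t ≡ 2 (mod 7), and since 1⁻¹ ≡ 1 (mod 7), t ≡ 2. Hence N ≡ 56 + 99·2 = 254 (mod 693).
From N ≡ 254 (mod 693) write N = 254 + 693t. Substituting into N ≡ 3 (mod 8) gives 693t ≡ 5 (mod 8), and since 5⁻¹ ≡ 5 (mod 8), t ≡ 1. Hence N ≡ 254 + 693·1 = 947 (mod 5544).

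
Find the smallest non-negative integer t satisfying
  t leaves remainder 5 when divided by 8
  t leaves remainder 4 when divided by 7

53

Combine the congruences pairwise.
From t ≡ 5 (mod 8) write t = 5 + 8s. Substituting into t ≡ 4 (mod 7) gives 8s ≡ 6 (mod 7), and since 1⁻¹ ≡ 1 (mod 7), s ≡ 6. Hence t ≡ 5 + 8·6 = 53 (mod 56).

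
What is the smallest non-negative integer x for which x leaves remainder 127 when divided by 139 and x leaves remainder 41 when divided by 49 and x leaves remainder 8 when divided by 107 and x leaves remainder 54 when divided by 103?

70871779

The moduli are pairwise coprime; N = 139·49·107·103 = 75064031.
N/139 = 540029; 540029 ≡ 14 (mod 139); 14·10 ≡ 1, so inverse 10.
N/49 = 1531919; 1531919 ≡ 32 (mod 49); 32·23 ≡ 1, so inverse 23.
N/107 = 701533; 701533 ≡ 41 (mod 107); 41·47 ≡ 1, so inverse 47.
N/103 = 728777; 728777 ≡ 52 (mod 103); 52·2 ≡ 1, so inverse 2.
x ≡ 127·540029·10 + 41·1531919·23 + 8·701533·47 + 54·728777·2 = 2472920771.
2472920771 mod 75064031 = 70871779.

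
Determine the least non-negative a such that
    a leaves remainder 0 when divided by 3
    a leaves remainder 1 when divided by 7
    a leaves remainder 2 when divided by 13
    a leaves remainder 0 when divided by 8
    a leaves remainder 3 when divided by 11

The moduli are pairwise coprime; N = 3·7·13·8·11 = 24024.
N/3 = 8008; 8008 ≡ 1 (mod 3), inverse 1.
N/7 = 3432; 3432 ≡ 2 (mod 7); 2·4 ≡ 1, so inverse 4.
N/13 = 1848; 1848 ≡ 2 (mod 13); 2·7 ≡ 1, so inverse 7.
N/8 = 3003; 3003 ≡ 3 (mod 8); 3·3 ≡ 1, so inverse 3.
N/11 = 2184; 2184 ≡ 6 (mod 11); 6·2 ≡ 1, so inverse 2.
a ≡ 0·8008·1 + 1·3432·4 + 2·1848·7 + 0·3003·3 + 3·2184·2 = 52704.
52704 mod 24024 = 4656.

4656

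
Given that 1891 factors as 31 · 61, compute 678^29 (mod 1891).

Mod 31: 678 ≡ 27; 27^29 ≡ 23 (mod 31).
Mod 61: 678 ≡ 7; 7^29 ≡ 26 (mod 61).
Combine by CRT: x ≡ 23 (mod 31), x ≡ 26 (mod 61) ⇒ x ≡ 209 (mod 1891).

209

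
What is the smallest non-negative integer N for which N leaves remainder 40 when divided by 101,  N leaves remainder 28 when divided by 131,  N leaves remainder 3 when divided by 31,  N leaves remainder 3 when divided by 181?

2098517

The moduli are pairwise coprime; M = 101·131·31·181 = 74239141.
M/101 = 735041; 735041 ≡ 64 (mod 101); 64·30 ≡ 1, so inverse 30.
M/131 = 566711; 566711 ≡ 5 (mod 131); 5·105 ≡ 1, so inverse 105.
M/31 = 2394811; 2394811 ≡ 30 (mod 31); 30·30 ≡ 1, so inverse 30.
M/181 = 410161; 410161 ≡ 15 (mod 181); 15·169 ≡ 1, so inverse 169.
N ≡ 40·735041·30 + 28·566711·105 + 3·2394811·30 + 3·410161·169 = 2971664157.
2971664157 mod 74239141 = 2098517.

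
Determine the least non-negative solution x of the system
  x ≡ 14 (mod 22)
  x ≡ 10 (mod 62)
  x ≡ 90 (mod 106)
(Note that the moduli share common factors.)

6768

gcd(22, 62) = 2 and 2 | (10 − 14), so the pair is consistent; merging gives x ≡ 630 (mod 682), where 682 = lcm(22, 62).
gcd(682, 106) = 2 and 2 | (90 − 630), so the pair is consistent; merging gives x ≡ 6768 (mod 36146), where 36146 = lcm(682, 106).
The solution is unique modulo lcm(22, 62, 106) = 36146.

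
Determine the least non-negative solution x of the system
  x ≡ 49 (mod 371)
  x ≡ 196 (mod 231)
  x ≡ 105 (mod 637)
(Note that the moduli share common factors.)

gcd(371, 231) = 7 and 7 | (196 − 49), so the pair is consistent; merging gives x ≡ 2275 (mod 12243), where 12243 = lcm(371, 231).
gcd(12243, 637) = 7 and 7 | (105 − 2275), so the pair is consistent; merging gives x ≡ 369565 (mod 1114113), where 1114113 = lcm(12243, 637).
The solution is unique modulo lcm(371, 231, 637) = 1114113.

369565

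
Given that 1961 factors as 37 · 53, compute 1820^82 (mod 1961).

Mod 37: 1820 ≡ 7; by Fermat, exponent reduces to 82 mod 36 = 10; 7^10 ≡ 7 (mod 37).
Mod 53: 1820 ≡ 18; by Fermat, exponent reduces to 82 mod 52 = 30; 18^30 ≡ 17 (mod 53).
Combine by CRT: x ≡ 7 (mod 37), x ≡ 17 (mod 53) ⇒ x ≡ 229 (mod 1961).

229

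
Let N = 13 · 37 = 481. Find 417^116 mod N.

248

Mod 13: 417 ≡ 1; by Fermat, exponent reduces to 116 mod 12 = 8; 1^8 ≡ 1 (mod 13).
Mod 37: 417 ≡ 10; by Fermat, exponent reduces to 116 mod 36 = 8; 10^8 ≡ 26 (mod 37).
Combine by CRT: x ≡ 1 (mod 13), x ≡ 26 (mod 37) ⇒ x ≡ 248 (mod 481).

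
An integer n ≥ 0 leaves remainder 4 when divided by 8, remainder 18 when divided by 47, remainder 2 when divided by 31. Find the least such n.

From n ≡ 4 (mod 8) write n = 4 + 8t. Substituting into n ≡ 18 (mod 47) gives 8t ≡ 14 (mod 47), and since 8⁻¹ ≡ 6 (mod 47), t ≡ 37. Hence n ≡ 4 + 8·37 = 300 (mod 376).
From n ≡ 300 (mod 376) write n = 300 + 376t. Substituting into n ≡ 2 (mod 31) gives 376t ≡ 12 (mod 31), and since 4⁻¹ ≡ 8 (mod 31), t ≡ 3. Hence n ≡ 300 + 376·3 = 1428 (mod 11656).

1428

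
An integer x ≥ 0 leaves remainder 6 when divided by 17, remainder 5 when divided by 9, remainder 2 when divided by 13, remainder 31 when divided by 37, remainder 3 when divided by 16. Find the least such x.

The moduli are pairwise coprime; N = 17·9·13·37·16 = 1177488.
N/17 = 69264; 69264 ≡ 6 (mod 17); 6·3 ≡ 1, so inverse 3.
N/9 = 130832; 130832 ≡ 8 (mod 9); 8·8 ≡ 1, so inverse 8.
N/13 = 90576; 90576 ≡ 5 (mod 13); 5·8 ≡ 1, so inverse 8.
N/37 = 31824; 31824 ≡ 4 (mod 37); 4·28 ≡ 1, so inverse 28.
N/16 = 73593; 73593 ≡ 9 (mod 16); 9·9 ≡ 1, so inverse 9.
x ≡ 6·69264·3 + 5·130832·8 + 2·90576·8 + 31·31824·28 + 3·73593·9 = 37539491.
37539491 mod 1177488 = 1037363.

1037363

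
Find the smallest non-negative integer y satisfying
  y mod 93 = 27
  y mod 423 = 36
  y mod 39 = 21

130320

Combine the congruences pairwise.
gcd(93, 423) = 3 and 3 | (36 − 27), so the pair is consistent; merging gives y ≡ 12303 (mod 13113), where 13113 = lcm(93, 423).
gcd(13113, 39) = 3 and 3 | (21 − 12303), so the pair is consistent; merging gives y ≡ 130320 (mod 170469), where 170469 = lcm(13113, 39).
The solution is unique modulo lcm(93, 423, 39) = 170469.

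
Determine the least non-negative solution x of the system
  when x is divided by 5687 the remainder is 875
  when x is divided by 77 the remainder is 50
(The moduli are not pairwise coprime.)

Combine the congruences pairwise.
gcd(5687, 77) = 11 and 11 | (50 − 875), so the pair is consistent; merging gives x ≡ 29310 (mod 39809), where 39809 = lcm(5687, 77).
The solution is unique modulo lcm(5687, 77) = 39809.

29310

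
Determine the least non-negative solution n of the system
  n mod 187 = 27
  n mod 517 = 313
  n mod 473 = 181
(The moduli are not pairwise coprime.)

43224

gcd(187, 517) = 11 and 11 | (313 − 27), so the pair is consistent; merging gives n ≡ 8068 (mod 8789), where 8789 = lcm(187, 517).
gcd(8789, 473) = 11 and 11 | (181 − 8068), so the pair is consistent; merging gives n ≡ 43224 (mod 377927), where 377927 = lcm(8789, 473).
The solution is unique modulo lcm(187, 517, 473) = 377927.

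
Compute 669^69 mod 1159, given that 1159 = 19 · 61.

Mod 19: 669 ≡ 4; by Fermat, exponent reduces to 69 mod 18 = 15; 4^15 ≡ 11 (mod 19).
Mod 61: 669 ≡ 59; by Fermat, exponent reduces to 69 mod 60 = 9; 59^9 ≡ 37 (mod 61).
Combine by CRT: x ≡ 11 (mod 19), x ≡ 37 (mod 61) ⇒ x ≡ 220 (mod 1159).

220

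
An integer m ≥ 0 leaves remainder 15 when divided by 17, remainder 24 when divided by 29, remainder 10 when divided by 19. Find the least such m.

The moduli are pairwise coprime; N = 17·29·19 = 9367.
N/17 = 551; 551 ≡ 7 (mod 17); 7·5 ≡ 1, so inverse 5.
N/29 = 323; 323 ≡ 4 (mod 29); 4·22 ≡ 1, so inverse 22.
N/19 = 493; 493 ≡ 18 (mod 19); 18·18 ≡ 1, so inverse 18.
m ≡ 15·551·5 + 24·323·22 + 10·493·18 = 300609.
300609 mod 9367 = 865.

865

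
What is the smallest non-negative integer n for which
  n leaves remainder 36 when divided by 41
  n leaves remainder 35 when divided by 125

2660

Combine the congruences pairwise.
From n ≡ 36 (mod 41) write n = 36 + 41t. Substituting into n ≡ 35 (mod 125) gives 41t ≡ 124 (mod 125), and since 41⁻¹ ≡ 61 (mod 125), t ≡ 64. Hence n ≡ 36 + 41·64 = 2660 (mod 5125).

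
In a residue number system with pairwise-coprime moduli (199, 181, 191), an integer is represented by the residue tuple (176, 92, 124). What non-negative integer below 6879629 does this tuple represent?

2184400

Combine the congruences pairwise.
From x ≡ 176 (mod 199) write x = 176 + 199t. Substituting into x ≡ 92 (mod 181) gives 199t ≡ 97 (mod 181), and since 18⁻¹ ≡ 171 (mod 181), t ≡ 116. Hence x ≡ 176 + 199·116 = 23260 (mod 36019).
From x ≡ 23260 (mod 36019) write x = 23260 + 36019t. Substituting into x ≡ 124 (mod 191) gives 36019t ≡ 166 (mod 191), and since 111⁻¹ ≡ 74 (mod 191), t ≡ 60. Hence x ≡ 23260 + 36019·60 = 2184400 (mod 6879629).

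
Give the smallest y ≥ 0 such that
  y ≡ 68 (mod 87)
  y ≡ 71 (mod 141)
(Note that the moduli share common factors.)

gcd(87, 141) = 3 and 3 | (71 − 68), so the pair is consistent; merging gives y ≡ 1199 (mod 4089), where 4089 = lcm(87, 141).
The solution is unique modulo lcm(87, 141) = 4089.

1199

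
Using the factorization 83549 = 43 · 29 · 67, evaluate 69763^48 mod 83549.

Mod 43: 69763 ≡ 17; by Fermat, exponent reduces to 48 mod 42 = 6; 17^6 ≡ 35 (mod 43).
Mod 29: 69763 ≡ 18; by Fermat, exponent reduces to 48 mod 28 = 20; 18^20 ≡ 20 (mod 29).
Mod 67: 69763 ≡ 16; 16^48 ≡ 22 (mod 67).
Combine by CRT: x ≡ 35 (mod 43), x ≡ 20 (mod 29), x ≡ 22 (mod 67) ⇒ x ≡ 79886 (mod 83549).

79886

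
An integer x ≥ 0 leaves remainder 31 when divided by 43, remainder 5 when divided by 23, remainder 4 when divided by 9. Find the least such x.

From x ≡ 31 (mod 43) write x = 31 + 43t. Substituting into x ≡ 5 (mod 23) gives 43t ≡ 20 (mod 23), and since 20⁻¹ ≡ 15 (mod 23), t ≡ 1. Hence x ≡ 31 + 43·1 = 74 (mod 989).
From x ≡ 74 (mod 989) write x = 74 + 989t. Substituting into x ≡ 4 (mod 9) gives 989t ≡ 2 (mod 9), and since 8⁻¹ ≡ 8 (mod 9), t ≡ 7. Hence x ≡ 74 + 989·7 = 6997 (mod 8901).

6997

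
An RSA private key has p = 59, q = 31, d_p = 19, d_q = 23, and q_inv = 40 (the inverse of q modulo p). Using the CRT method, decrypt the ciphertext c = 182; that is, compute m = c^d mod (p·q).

959

m₁ = c^(d_p) mod p: c ≡ 5 (mod 59), and 5^19 mod 59 = 15.
m₂ = c^(d_q) mod q: c ≡ 27 (mod 31), and 27^23 mod 31 = 29.
h = q_inv·(m₁ − m₂) mod p = 40·(15 − 29) mod 59 = 30.
m = m₂ + h·q = 29 + 30·31 = 959.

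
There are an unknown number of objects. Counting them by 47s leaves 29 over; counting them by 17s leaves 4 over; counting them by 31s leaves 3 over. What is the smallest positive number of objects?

The moduli are pairwise coprime; M = 47·17·31 = 24769.
M/47 = 527; 527 ≡ 10 (mod 47); 10·33 ≡ 1, so inverse 33.
M/17 = 1457; 1457 ≡ 12 (mod 17); 12·10 ≡ 1, so inverse 10.
M/31 = 799; 799 ≡ 24 (mod 31); 24·22 ≡ 1, so inverse 22.
N ≡ 29·527·33 + 4·1457·10 + 3·799·22 = 615353.
615353 mod 24769 = 20897.

20897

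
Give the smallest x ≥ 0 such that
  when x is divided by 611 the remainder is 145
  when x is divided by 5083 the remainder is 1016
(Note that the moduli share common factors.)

153506

gcd(611, 5083) = 13 and 13 | (1016 − 145), so the pair is consistent; merging gives x ≡ 153506 (mod 238901), where 238901 = lcm(611, 5083).
The solution is unique modulo lcm(611, 5083) = 238901.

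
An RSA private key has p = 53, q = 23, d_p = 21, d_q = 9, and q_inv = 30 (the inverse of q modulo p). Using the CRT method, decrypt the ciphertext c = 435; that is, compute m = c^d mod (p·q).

891

m₁ = c^(d_p) mod p: c ≡ 11 (mod 53), and 11^21 mod 53 = 43.
m₂ = c^(d_q) mod q: c ≡ 21 (mod 23), and 21^9 mod 23 = 17.
h = q_inv·(m₁ − m₂) mod p = 30·(43 − 17) mod 53 = 38.
m = m₂ + h·q = 17 + 38·23 = 891.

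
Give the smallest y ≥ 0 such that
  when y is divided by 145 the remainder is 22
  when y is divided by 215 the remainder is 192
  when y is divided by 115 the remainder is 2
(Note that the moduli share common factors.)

Combine the congruences pairwise.
gcd(145, 215) = 5 and 5 | (192 − 22), so the pair is consistent; merging gives y ≡ 2342 (mod 6235), where 6235 = lcm(145, 215).
gcd(6235, 115) = 5 and 5 | (2 − 2342), so the pair is consistent; merging gives y ≡ 21047 (mod 143405), where 143405 = lcm(6235, 115).
The solution is unique modulo lcm(145, 215, 115) = 143405.

21047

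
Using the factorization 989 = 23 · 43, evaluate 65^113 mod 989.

Mod 23: 65 ≡ 19; by Fermat, exponent reduces to 113 mod 22 = 3; 19^3 ≡ 5 (mod 23).
Mod 43: 65 ≡ 22; by Fermat, exponent reduces to 113 mod 42 = 29; 22^29 ≡ 22 (mod 43).
Combine by CRT: x ≡ 5 (mod 23), x ≡ 22 (mod 43) ⇒ x ≡ 925 (mod 989).

925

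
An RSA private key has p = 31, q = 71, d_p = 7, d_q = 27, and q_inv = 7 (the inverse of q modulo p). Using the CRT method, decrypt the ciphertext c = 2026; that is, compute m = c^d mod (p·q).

m₁ = c^(d_p) mod p: c ≡ 11 (mod 31), and 11^7 mod 31 = 13.
m₂ = c^(d_q) mod q: c ≡ 38 (mod 71), and 38^27 mod 71 = 10.
h = q_inv·(m₁ − m₂) mod p = 7·(13 − 10) mod 31 = 21.
m = m₂ + h·q = 10 + 21·71 = 1501.

1501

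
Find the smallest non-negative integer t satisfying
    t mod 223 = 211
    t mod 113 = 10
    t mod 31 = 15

267142

The moduli are pairwise coprime; N = 223·113·31 = 781169.
N/223 = 3503; 3503 ≡ 158 (mod 223); 158·24 ≡ 1, so inverse 24.
N/113 = 6913; 6913 ≡ 20 (mod 113); 20·17 ≡ 1, so inverse 17.
N/31 = 25199; 25199 ≡ 27 (mod 31); 27·23 ≡ 1, so inverse 23.
t ≡ 211·3503·24 + 10·6913·17 + 15·25199·23 = 27608057.
27608057 mod 781169 = 267142.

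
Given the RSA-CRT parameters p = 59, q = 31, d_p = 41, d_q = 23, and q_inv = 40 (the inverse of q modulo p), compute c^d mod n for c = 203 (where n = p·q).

1532

m₁ = c^(d_p) mod p: c ≡ 26 (mod 59), and 26^41 mod 59 = 57.
m₂ = c^(d_q) mod q: c ≡ 17 (mod 31), and 17^23 mod 31 = 13.
h = q_inv·(m₁ − m₂) mod p = 40·(57 − 13) mod 59 = 49.
m = m₂ + h·q = 13 + 49·31 = 1532.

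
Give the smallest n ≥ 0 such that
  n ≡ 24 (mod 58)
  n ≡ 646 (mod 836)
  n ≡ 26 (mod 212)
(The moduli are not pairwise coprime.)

Combine the congruences pairwise.
gcd(58, 836) = 2 and 2 | (646 − 24), so the pair is consistent; merging gives n ≡ 17366 (mod 24244), where 24244 = lcm(58, 836).
gcd(24244, 212) = 4 and 4 | (26 − 17366), so the pair is consistent; merging gives n ≡ 1181078 (mod 1284932), where 1284932 = lcm(24244, 212).
The solution is unique modulo lcm(58, 836, 212) = 1284932.

1181078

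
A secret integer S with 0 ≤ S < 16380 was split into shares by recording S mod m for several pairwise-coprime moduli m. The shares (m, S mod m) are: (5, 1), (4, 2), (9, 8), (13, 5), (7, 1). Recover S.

From S ≡ 1 (mod 5) write S = 1 + 5t. Substituting into S ≡ 2 (mod 4) gives 5t ≡ 1 (mod 4), and since 1⁻¹ ≡ 1 (mod 4), t ≡ 1. Hence S ≡ 1 + 5·1 = 6 (mod 20).
From S ≡ 6 (mod 20) write S = 6 + 20t. Substituting into S ≡ 8 (mod 9) gives 20t ≡ 2 (mod 9), and since 2⁻¹ ≡ 5 (mod 9), t ≡ 1. Hence S ≡ 6 + 20·1 = 26 (mod 180).
From S ≡ 26 (mod 180) write S = 26 + 180t. Substituting into S ≡ 5 (mod 13) gives 180t ≡ 5 (mod 13), and since 11⁻¹ ≡ 6 (mod 13), t ≡ 4. Hence S ≡ 26 + 180·4 = 746 (mod 2340).
From S ≡ 746 (mod 2340) write S = 746 + 2340t. Substituting into S ≡ 1 (mod 7) gives 2340t ≡ 4 (mod 7), and since 2⁻¹ ≡ 4 (mod 7), t ≡ 2. Hence S ≡ 746 + 2340·2 = 5426 (mod 16380).

5426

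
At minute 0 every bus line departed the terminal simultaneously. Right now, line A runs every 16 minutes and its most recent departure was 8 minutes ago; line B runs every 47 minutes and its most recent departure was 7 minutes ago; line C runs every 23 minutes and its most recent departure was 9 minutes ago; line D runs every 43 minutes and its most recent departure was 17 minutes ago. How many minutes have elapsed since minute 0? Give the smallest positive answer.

From t ≡ 8 (mod 16) write t = 8 + 16s. Substituting into t ≡ 7 (mod 47) gives 16s ≡ 46 (mod 47), and since 16⁻¹ ≡ 3 (mod 47), s ≡ 44. Hence t ≡ 8 + 16·44 = 712 (mod 752).
From t ≡ 712 (mod 752) write t = 712 + 752s. Substituting into t ≡ 9 (mod 23) gives 752s ≡ 10 (mod 23), and since 16⁻¹ ≡ 13 (mod 23), s ≡ 15. Hence t ≡ 712 + 752·15 = 11992 (mod 17296).
From t ≡ 11992 (mod 17296) write t = 11992 + 17296s. Substituting into t ≡ 17 (mod 43) gives 17296s ≡ 22 (mod 43), and since 10⁻¹ ≡ 13 (mod 43), s ≡ 28. Hence t ≡ 11992 + 17296·28 = 496280 (mod 743728).

496280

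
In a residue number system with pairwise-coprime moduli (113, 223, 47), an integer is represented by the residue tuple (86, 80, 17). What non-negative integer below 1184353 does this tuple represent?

The moduli are pairwise coprime; N = 113·223·47 = 1184353.
N/113 = 10481; 10481 ≡ 85 (mod 113); 85·4 ≡ 1, so inverse 4.
N/223 = 5311; 5311 ≡ 182 (mod 223); 182·87 ≡ 1, so inverse 87.
N/47 = 25199; 25199 ≡ 7 (mod 47); 7·27 ≡ 1, so inverse 27.
x ≡ 86·10481·4 + 80·5311·87 + 17·25199·27 = 52136365.
52136365 mod 1184353 = 24833.

24833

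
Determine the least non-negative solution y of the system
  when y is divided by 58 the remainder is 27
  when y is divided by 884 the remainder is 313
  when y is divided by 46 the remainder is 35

gcd(58, 884) = 2 and 2 | (313 − 27), so the pair is consistent; merging gives y ≡ 18877 (mod 25636), where 25636 = lcm(58, 884).
gcd(25636, 46) = 2 and 2 | (35 − 18877), so the pair is consistent; merging gives y ≡ 557233 (mod 589628), where 589628 = lcm(25636, 46).
The solution is unique modulo lcm(58, 884, 46) = 589628.

557233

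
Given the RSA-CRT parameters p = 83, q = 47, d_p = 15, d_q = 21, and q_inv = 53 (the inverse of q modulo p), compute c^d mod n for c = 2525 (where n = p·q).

2063

m₁ = c^(d_p) mod p: c ≡ 35 (mod 83), and 35^15 mod 83 = 71.
m₂ = c^(d_q) mod q: c ≡ 34 (mod 47), and 34^21 mod 47 = 42.
h = q_inv·(m₁ − m₂) mod p = 53·(71 − 42) mod 83 = 43.
m = m₂ + h·q = 42 + 43·47 = 2063.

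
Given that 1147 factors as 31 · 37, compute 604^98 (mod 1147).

Mod 31: 604 ≡ 15; by Fermat, exponent reduces to 98 mod 30 = 8; 15^8 ≡ 4 (mod 31).
Mod 37: 604 ≡ 12; by Fermat, exponent reduces to 98 mod 36 = 26; 12^26 ≡ 34 (mod 37).
Combine by CRT: x ≡ 4 (mod 31), x ≡ 34 (mod 37) ⇒ x ≡ 996 (mod 1147).

996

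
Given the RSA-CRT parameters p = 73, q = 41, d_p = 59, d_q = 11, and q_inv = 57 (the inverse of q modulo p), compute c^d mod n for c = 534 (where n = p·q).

1600

m₁ = c^(d_p) mod p: c ≡ 23 (mod 73), and 23^59 mod 73 = 67.
m₂ = c^(d_q) mod q: c ≡ 1 (mod 41), and 1^11 mod 41 = 1.
h = q_inv·(m₁ − m₂) mod p = 57·(67 − 1) mod 73 = 39.
m = m₂ + h·q = 1 + 39·41 = 1600.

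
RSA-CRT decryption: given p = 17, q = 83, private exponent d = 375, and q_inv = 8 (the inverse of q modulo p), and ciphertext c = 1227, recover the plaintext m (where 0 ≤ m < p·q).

d_p = d mod (p−1) = 375 mod 16 = 7; d_q = d mod (q−1) = 47.
m₁ = c^(d_p) mod p: c ≡ 3 (mod 17), and 3^7 mod 17 = 11.
m₂ = c^(d_q) mod q: c ≡ 65 (mod 83), and 65^47 mod 83 = 69.
h = q_inv·(m₁ − m₂) mod p = 8·(11 − 69) mod 17 = 12.
m = m₂ + h·q = 69 + 12·83 = 1065.

1065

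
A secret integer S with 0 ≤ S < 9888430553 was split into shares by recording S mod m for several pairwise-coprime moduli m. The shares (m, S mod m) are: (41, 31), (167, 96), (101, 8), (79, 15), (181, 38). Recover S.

From S ≡ 31 (mod 41) write S = 31 + 41t. Substituting into S ≡ 96 (mod 167) gives 41t ≡ 65 (mod 167), and since 41⁻¹ ≡ 110 (mod 167), t ≡ 136. Hence S ≡ 31 + 41·136 = 5607 (mod 6847).
From S ≡ 5607 (mod 6847) write S = 5607 + 6847t. Substituting into S ≡ 8 (mod 101) gives 6847t ≡ 57 (mod 101), and since 80⁻¹ ≡ 24 (mod 101), t ≡ 55. Hence S ≡ 5607 + 6847·55 = 382192 (mod 691547).
From S ≡ 382192 (mod 691547) write S = 382192 + 691547t. Substituting into S ≡ 15 (mod 79) gives 691547t ≡ 25 (mod 79), and since 60⁻¹ ≡ 54 (mod 79), t ≡ 7. Hence S ≡ 382192 + 691547·7 = 5223021 (mod 54632213).
From S ≡ 5223021 (mod 54632213) write S = 5223021 + 54632213t. Substituting into S ≡ 38 (mod 181) gives 54632213t ≡ 134 (mod 181), and since 78⁻¹ ≡ 123 (mod 181), t ≡ 11. Hence S ≡ 5223021 + 54632213·11 = 606177364 (mod 9888430553).

606177364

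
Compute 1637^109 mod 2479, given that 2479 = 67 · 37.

Mod 67: 1637 ≡ 29; by Fermat, exponent reduces to 109 mod 66 = 43; 29^43 ≡ 29 (mod 67).
Mod 37: 1637 ≡ 9; by Fermat, exponent reduces to 109 mod 36 = 1; 9^1 ≡ 9 (mod 37).
Combine by CRT: x ≡ 29 (mod 67), x ≡ 9 (mod 37) ⇒ x ≡ 1637 (mod 2479).

1637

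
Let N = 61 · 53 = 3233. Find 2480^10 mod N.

Mod 61: 2480 ≡ 40; 40^10 ≡ 48 (mod 61).
Mod 53: 2480 ≡ 42; 42^10 ≡ 44 (mod 53).
Combine by CRT: x ≡ 48 (mod 61), x ≡ 44 (mod 53) ⇒ x ≡ 1634 (mod 3233).

1634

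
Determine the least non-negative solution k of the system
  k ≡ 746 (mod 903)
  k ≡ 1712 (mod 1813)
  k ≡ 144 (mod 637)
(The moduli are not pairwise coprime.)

219272

Combine the congruences pairwise.
gcd(903, 1813) = 7 and 7 | (1712 − 746), so the pair is consistent; merging gives k ≡ 219272 (mod 233877), where 233877 = lcm(903, 1813).
gcd(233877, 637) = 49 and 49 | (144 − 219272), so the pair is consistent; merging gives k ≡ 219272 (mod 3040401), where 3040401 = lcm(233877, 637).
The solution is unique modulo lcm(903, 1813, 637) = 3040401.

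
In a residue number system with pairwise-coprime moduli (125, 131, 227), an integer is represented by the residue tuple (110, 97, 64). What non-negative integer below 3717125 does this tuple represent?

2950610

The moduli are pairwise coprime; N = 125·131·227 = 3717125.
N/125 = 29737; 29737 ≡ 112 (mod 125); 112·48 ≡ 1, so inverse 48.
N/131 = 28375; 28375 ≡ 79 (mod 131); 79·68 ≡ 1, so inverse 68.
N/227 = 16375; 16375 ≡ 31 (mod 227); 31·22 ≡ 1, so inverse 22.
x ≡ 110·29737·48 + 97·28375·68 + 64·16375·22 = 367228860.
367228860 mod 3717125 = 2950610.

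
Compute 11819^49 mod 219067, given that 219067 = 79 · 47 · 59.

204617

Mod 79: 11819 ≡ 48; 48^49 ≡ 7 (mod 79).
Mod 47: 11819 ≡ 22; by Fermat, exponent reduces to 49 mod 46 = 3; 22^3 ≡ 26 (mod 47).
Mod 59: 11819 ≡ 19; 19^49 ≡ 5 (mod 59).
Combine by CRT: x ≡ 7 (mod 79), x ≡ 26 (mod 47), x ≡ 5 (mod 59) ⇒ x ≡ 204617 (mod 219067).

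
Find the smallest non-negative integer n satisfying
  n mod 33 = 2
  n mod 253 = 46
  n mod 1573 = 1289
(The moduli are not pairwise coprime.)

81512

gcd(33, 253) = 11 and 11 | (46 − 2), so the pair is consistent; merging gives n ≡ 299 (mod 759), where 759 = lcm(33, 253).
gcd(759, 1573) = 11 and 11 | (1289 − 299), so the pair is consistent; merging gives n ≡ 81512 (mod 108537), where 108537 = lcm(759, 1573).
The solution is unique modulo lcm(33, 253, 1573) = 108537.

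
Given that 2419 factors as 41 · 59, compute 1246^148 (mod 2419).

1759

Mod 41: 1246 ≡ 16; by Fermat, exponent reduces to 148 mod 40 = 28; 16^28 ≡ 37 (mod 41).
Mod 59: 1246 ≡ 7; by Fermat, exponent reduces to 148 mod 58 = 32; 7^32 ≡ 48 (mod 59).
Combine by CRT: x ≡ 37 (mod 41), x ≡ 48 (mod 59) ⇒ x ≡ 1759 (mod 2419).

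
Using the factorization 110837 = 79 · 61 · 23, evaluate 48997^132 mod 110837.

95405

Mod 79: 48997 ≡ 17; by Fermat, exponent reduces to 132 mod 78 = 54; 17^54 ≡ 52 (mod 79).
Mod 61: 48997 ≡ 14; by Fermat, exponent reduces to 132 mod 60 = 12; 14^12 ≡ 1 (mod 61).
Mod 23: 48997 ≡ 7; since 22 | 132, by Fermat 7^132 ≡ 1 (mod 23).
Combine by CRT: x ≡ 52 (mod 79), x ≡ 1 (mod 61), x ≡ 1 (mod 23) ⇒ x ≡ 95405 (mod 110837).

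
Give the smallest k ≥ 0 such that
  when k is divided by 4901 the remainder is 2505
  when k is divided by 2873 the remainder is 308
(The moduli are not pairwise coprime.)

gcd(4901, 2873) = 169 and 169 | (308 − 2505), so the pair is consistent; merging gives k ≡ 31911 (mod 83317), where 83317 = lcm(4901, 2873).
The solution is unique modulo lcm(4901, 2873) = 83317.

31911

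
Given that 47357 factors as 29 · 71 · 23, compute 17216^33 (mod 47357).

Mod 29: 17216 ≡ 19; by Fermat, exponent reduces to 33 mod 28 = 5; 19^5 ≡ 21 (mod 29).
Mod 71: 17216 ≡ 34; 34^33 ≡ 39 (mod 71).
Mod 23: 17216 ≡ 12; by Fermat, exponent reduces to 33 mod 22 = 11; 12^11 ≡ 1 (mod 23).
Combine by CRT: x ≡ 21 (mod 29), x ≡ 39 (mod 71), x ≡ 1 (mod 23) ⇒ x ≡ 29717 (mod 47357).

29717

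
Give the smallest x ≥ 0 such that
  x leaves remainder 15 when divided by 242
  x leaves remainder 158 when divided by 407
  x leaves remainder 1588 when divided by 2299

109641

gcd(242, 407) = 11 and 11 | (158 − 15), so the pair is consistent; merging gives x ≡ 2193 (mod 8954), where 8954 = lcm(242, 407).
gcd(8954, 2299) = 121 and 121 | (1588 − 2193), so the pair is consistent; merging gives x ≡ 109641 (mod 170126), where 170126 = lcm(8954, 2299).
The solution is unique modulo lcm(242, 407, 2299) = 170126.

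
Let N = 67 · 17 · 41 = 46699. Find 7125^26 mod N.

Mod 67: 7125 ≡ 23; 23^26 ≡ 4 (mod 67).
Mod 17: 7125 ≡ 2; by Fermat, exponent reduces to 26 mod 16 = 10; 2^10 ≡ 4 (mod 17).
Mod 41: 7125 ≡ 32; 32^26 ≡ 40 (mod 41).
Combine by CRT: x ≡ 4 (mod 67), x ≡ 4 (mod 17), x ≡ 40 (mod 41) ⇒ x ≡ 42147 (mod 46699).

42147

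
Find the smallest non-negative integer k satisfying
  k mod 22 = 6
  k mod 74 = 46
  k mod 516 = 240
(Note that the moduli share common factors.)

126660

Combine the congruences pairwise.
gcd(22, 74) = 2 and 2 | (46 − 6), so the pair is consistent; merging gives k ≡ 490 (mod 814), where 814 = lcm(22, 74).
gcd(814, 516) = 2 and 2 | (240 − 490), so the pair is consistent; merging gives k ≡ 126660 (mod 210012), where 210012 = lcm(814, 516).
The solution is unique modulo lcm(22, 74, 516) = 210012.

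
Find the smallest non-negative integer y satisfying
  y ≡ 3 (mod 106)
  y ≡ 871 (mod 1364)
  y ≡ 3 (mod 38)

374607

Combine the congruences pairwise.
gcd(106, 1364) = 2 and 2 | (871 − 3), so the pair is consistent; merging gives y ≡ 13147 (mod 72292), where 72292 = lcm(106, 1364).
gcd(72292, 38) = 2 and 2 | (3 − 13147), so the pair is consistent; merging gives y ≡ 374607 (mod 1373548), where 1373548 = lcm(72292, 38).
The solution is unique modulo lcm(106, 1364, 38) = 1373548.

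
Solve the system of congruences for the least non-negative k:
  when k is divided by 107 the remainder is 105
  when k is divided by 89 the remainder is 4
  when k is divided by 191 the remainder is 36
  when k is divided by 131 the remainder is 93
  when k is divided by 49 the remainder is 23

7228055438

The moduli are pairwise coprime; N = 107·89·191·131·49 = 11675474167.
N/107 = 109116581; 109116581 ≡ 14 (mod 107); 14·23 ≡ 1, so inverse 23.
N/89 = 131185103; 131185103 ≡ 82 (mod 89); 82·38 ≡ 1, so inverse 38.
N/191 = 61128137; 61128137 ≡ 115 (mod 191); 115·98 ≡ 1, so inverse 98.
N/131 = 89125757; 89125757 ≡ 38 (mod 131); 38·100 ≡ 1, so inverse 100.
N/49 = 238274983; 238274983 ≡ 37 (mod 49); 37·4 ≡ 1, so inverse 4.
k ≡ 105·109116581·23 + 4·131185103·38 + 36·61128137·98 + 93·89125757·100 + 23·238274983·4 = 1349907584643.
1349907584643 mod 11675474167 = 7228055438.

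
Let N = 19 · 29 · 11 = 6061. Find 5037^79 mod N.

1154

Mod 19: 5037 ≡ 2; by Fermat, exponent reduces to 79 mod 18 = 7; 2^7 ≡ 14 (mod 19).
Mod 29: 5037 ≡ 20; by Fermat, exponent reduces to 79 mod 28 = 23; 20^23 ≡ 23 (mod 29).
Mod 11: 5037 ≡ 10; by Fermat, exponent reduces to 79 mod 10 = 9; 10^9 ≡ 10 (mod 11).
Combine by CRT: x ≡ 14 (mod 19), x ≡ 23 (mod 29), x ≡ 10 (mod 11) ⇒ x ≡ 1154 (mod 6061).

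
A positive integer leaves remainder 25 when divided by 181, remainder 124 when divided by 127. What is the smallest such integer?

4188

Combine the congruences pairwise.
From n ≡ 25 (mod 181) write n = 25 + 181t. Substituting into n ≡ 124 (mod 127) gives 181t ≡ 99 (mod 127), and since 54⁻¹ ≡ 40 (mod 127), t ≡ 23. Hence n ≡ 25 + 181·23 = 4188 (mod 22987).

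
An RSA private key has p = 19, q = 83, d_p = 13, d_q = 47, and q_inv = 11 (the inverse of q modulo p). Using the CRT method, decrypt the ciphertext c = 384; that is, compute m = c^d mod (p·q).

47

m₁ = c^(d_p) mod p: c ≡ 4 (mod 19), and 4^13 mod 19 = 9.
m₂ = c^(d_q) mod q: c ≡ 52 (mod 83), and 52^47 mod 83 = 47.
h = q_inv·(m₁ − m₂) mod p = 11·(9 − 47) mod 19 = 0.
m = m₂ + h·q = 47 + 0·83 = 47.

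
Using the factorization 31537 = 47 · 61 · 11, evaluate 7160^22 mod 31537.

14620

Mod 47: 7160 ≡ 16; 16^22 ≡ 3 (mod 47).
Mod 61: 7160 ≡ 23; 23^22 ≡ 41 (mod 61).
Mod 11: 7160 ≡ 10; by Fermat, exponent reduces to 22 mod 10 = 2; 10^2 ≡ 1 (mod 11).
Combine by CRT: x ≡ 3 (mod 47), x ≡ 41 (mod 61), x ≡ 1 (mod 11) ⇒ x ≡ 14620 (mod 31537).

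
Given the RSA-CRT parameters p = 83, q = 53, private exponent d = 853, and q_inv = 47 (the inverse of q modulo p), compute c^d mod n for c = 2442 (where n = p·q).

1456

d_p = d mod (p−1) = 853 mod 82 = 33; d_q = d mod (q−1) = 21.
m₁ = c^(d_p) mod p: c ≡ 35 (mod 83), and 35^33 mod 83 = 45.
m₂ = c^(d_q) mod q: c ≡ 4 (mod 53), and 4^21 mod 53 = 25.
h = q_inv·(m₁ − m₂) mod p = 47·(45 − 25) mod 83 = 27.
m = m₂ + h·q = 25 + 27·53 = 1456.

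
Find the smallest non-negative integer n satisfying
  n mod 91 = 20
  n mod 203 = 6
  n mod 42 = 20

14216

Combine the congruences pairwise.
gcd(91, 203) = 7 and 7 | (6 − 20), so the pair is consistent; merging gives n ≡ 1021 (mod 2639), where 2639 = lcm(91, 203).
gcd(2639, 42) = 7 and 7 | (20 − 1021), so the pair is consistent; merging gives n ≡ 14216 (mod 15834), where 15834 = lcm(2639, 42).
The solution is unique modulo lcm(91, 203, 42) = 15834.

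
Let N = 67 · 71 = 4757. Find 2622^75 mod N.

Mod 67: 2622 ≡ 9; by Fermat, exponent reduces to 75 mod 66 = 9; 9^9 ≡ 24 (mod 67).
Mod 71: 2622 ≡ 66; by Fermat, exponent reduces to 75 mod 70 = 5; 66^5 ≡ 70 (mod 71).
Combine by CRT: x ≡ 24 (mod 67), x ≡ 70 (mod 71) ⇒ x ≡ 1632 (mod 4757).

1632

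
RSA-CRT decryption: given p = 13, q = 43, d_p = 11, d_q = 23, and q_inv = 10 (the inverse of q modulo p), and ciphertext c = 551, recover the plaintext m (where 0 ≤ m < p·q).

m₁ = c^(d_p) mod p: c ≡ 5 (mod 13), and 5^11 mod 13 = 8.
m₂ = c^(d_q) mod q: c ≡ 35 (mod 43), and 35^23 mod 43 = 21.
h = q_inv·(m₁ − m₂) mod p = 10·(8 − 21) mod 13 = 0.
m = m₂ + h·q = 21 + 0·43 = 21.

21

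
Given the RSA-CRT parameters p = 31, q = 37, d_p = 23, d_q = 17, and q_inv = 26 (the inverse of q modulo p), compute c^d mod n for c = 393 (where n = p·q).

637

m₁ = c^(d_p) mod p: c ≡ 21 (mod 31), and 21^23 mod 31 = 17.
m₂ = c^(d_q) mod q: c ≡ 23 (mod 37), and 23^17 mod 37 = 8.
h = q_inv·(m₁ − m₂) mod p = 26·(17 − 8) mod 31 = 17.
m = m₂ + h·q = 8 + 17·37 = 637.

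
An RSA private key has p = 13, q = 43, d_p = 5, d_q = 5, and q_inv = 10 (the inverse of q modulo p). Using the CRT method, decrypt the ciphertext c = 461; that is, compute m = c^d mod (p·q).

m₁ = c^(d_p) mod p: c ≡ 6 (mod 13), and 6^5 mod 13 = 2.
m₂ = c^(d_q) mod q: c ≡ 31 (mod 43), and 31^5 mod 43 = 9.
h = q_inv·(m₁ − m₂) mod p = 10·(2 − 9) mod 13 = 8.
m = m₂ + h·q = 9 + 8·43 = 353.

353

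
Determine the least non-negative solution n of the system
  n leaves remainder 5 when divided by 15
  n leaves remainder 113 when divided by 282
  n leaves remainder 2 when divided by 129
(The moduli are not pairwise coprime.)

21545

gcd(15, 282) = 3 and 3 | (113 − 5), so the pair is consistent; merging gives n ≡ 395 (mod 1410), where 1410 = lcm(15, 282).
gcd(1410, 129) = 3 and 3 | (2 − 395), so the pair is consistent; merging gives n ≡ 21545 (mod 60630), where 60630 = lcm(1410, 129).
The solution is unique modulo lcm(15, 282, 129) = 60630.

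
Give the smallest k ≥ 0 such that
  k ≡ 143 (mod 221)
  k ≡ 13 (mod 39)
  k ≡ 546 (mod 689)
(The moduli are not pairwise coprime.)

30862

gcd(221, 39) = 13 and 13 | (13 − 143), so the pair is consistent; merging gives k ≡ 364 (mod 663), where 663 = lcm(221, 39).
gcd(663, 689) = 13 and 13 | (546 − 364), so the pair is consistent; merging gives k ≡ 30862 (mod 35139), where 35139 = lcm(663, 689).
The solution is unique modulo lcm(221, 39, 689) = 35139.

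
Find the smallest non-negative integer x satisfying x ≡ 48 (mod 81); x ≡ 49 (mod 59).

From x ≡ 48 (mod 81) write x = 48 + 81t. Substituting into x ≡ 49 (mod 59) gives 81t ≡ 1 (mod 59), and since 22⁻¹ ≡ 51 (mod 59), t ≡ 51. Hence x ≡ 48 + 81·51 = 4179 (mod 4779).

4179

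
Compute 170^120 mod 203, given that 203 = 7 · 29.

Mod 7: 170 ≡ 2; since 6 | 120, by Fermat 2^120 ≡ 1 (mod 7).
Mod 29: 170 ≡ 25; by Fermat, exponent reduces to 120 mod 28 = 8; 25^8 ≡ 25 (mod 29).
Combine by CRT: x ≡ 1 (mod 7), x ≡ 25 (mod 29) ⇒ x ≡ 141 (mod 203).

141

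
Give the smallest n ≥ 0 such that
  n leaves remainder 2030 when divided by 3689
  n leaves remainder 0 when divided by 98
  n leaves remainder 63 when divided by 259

1145620

Combine the congruences pairwise.
gcd(3689, 98) = 7 and 7 | (0 − 2030), so the pair is consistent; merging gives n ≡ 9408 (mod 51646), where 51646 = lcm(3689, 98).
gcd(51646, 259) = 7 and 7 | (63 − 9408), so the pair is consistent; merging gives n ≡ 1145620 (mod 1910902), where 1910902 = lcm(51646, 259).
The solution is unique modulo lcm(3689, 98, 259) = 1910902.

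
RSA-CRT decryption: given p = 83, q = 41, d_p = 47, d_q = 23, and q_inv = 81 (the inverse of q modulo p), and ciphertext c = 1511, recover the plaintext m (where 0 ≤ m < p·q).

m₁ = c^(d_p) mod p: c ≡ 17 (mod 83), and 17^47 mod 83 = 7.
m₂ = c^(d_q) mod q: c ≡ 35 (mod 41), and 35^23 mod 41 = 11.
h = q_inv·(m₁ − m₂) mod p = 81·(7 − 11) mod 83 = 8.
m = m₂ + h·q = 11 + 8·41 = 339.

339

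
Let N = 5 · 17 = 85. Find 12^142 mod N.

49

Mod 5: 12 ≡ 2; by Fermat, exponent reduces to 142 mod 4 = 2; 2^2 ≡ 4 (mod 5).
Mod 17: 12 ≡ 12; by Fermat, exponent reduces to 142 mod 16 = 14; 12^14 ≡ 15 (mod 17).
Combine by CRT: x ≡ 4 (mod 5), x ≡ 15 (mod 17) ⇒ x ≡ 49 (mod 85).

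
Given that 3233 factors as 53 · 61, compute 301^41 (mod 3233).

Mod 53: 301 ≡ 36; 36^41 ≡ 24 (mod 53).
Mod 61: 301 ≡ 57; 57^41 ≡ 56 (mod 61).
Combine by CRT: x ≡ 24 (mod 53), x ≡ 56 (mod 61) ⇒ x ≡ 3045 (mod 3233).

3045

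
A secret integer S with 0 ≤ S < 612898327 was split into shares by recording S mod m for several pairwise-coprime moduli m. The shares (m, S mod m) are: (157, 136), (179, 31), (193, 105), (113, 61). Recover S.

178972286

From S ≡ 136 (mod 157) write S = 136 + 157t. Substituting into S ≡ 31 (mod 179) gives 157t ≡ 74 (mod 179), and since 157⁻¹ ≡ 122 (mod 179), t ≡ 78. Hence S ≡ 136 + 157·78 = 12382 (mod 28103).
From S ≡ 12382 (mod 28103) write S = 12382 + 28103t. Substituting into S ≡ 105 (mod 193) gives 28103t ≡ 75 (mod 193), and since 118⁻¹ ≡ 18 (mod 193), t ≡ 192. Hence S ≡ 12382 + 28103·192 = 5408158 (mod 5423879).
From S ≡ 5408158 (mod 5423879) write S = 5408158 + 5423879t. Substituting into S ≡ 61 (mod 113) gives 5423879t ≡ 83 (mod 113), and since 105⁻¹ ≡ 14 (mod 113), t ≡ 32. Hence S ≡ 5408158 + 5423879·32 = 178972286 (mod 612898327).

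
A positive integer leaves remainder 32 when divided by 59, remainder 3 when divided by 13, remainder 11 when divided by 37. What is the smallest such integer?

From a ≡ 32 (mod 59) write a = 32 + 59t. Substituting into a ≡ 3 (mod 13) gives 59t ≡ 10 (mod 13), and since 7⁻¹ ≡ 2 (mod 13), t ≡ 7. Hence a ≡ 32 + 59·7 = 445 (mod 767).
From a ≡ 445 (mod 767) write a = 445 + 767t. Substituting into a ≡ 11 (mod 37) gives 767t ≡ 10 (mod 37), and since 27⁻¹ ≡ 11 (mod 37), t ≡ 36. Hence a ≡ 445 + 767·36 = 28057 (mod 28379).

28057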